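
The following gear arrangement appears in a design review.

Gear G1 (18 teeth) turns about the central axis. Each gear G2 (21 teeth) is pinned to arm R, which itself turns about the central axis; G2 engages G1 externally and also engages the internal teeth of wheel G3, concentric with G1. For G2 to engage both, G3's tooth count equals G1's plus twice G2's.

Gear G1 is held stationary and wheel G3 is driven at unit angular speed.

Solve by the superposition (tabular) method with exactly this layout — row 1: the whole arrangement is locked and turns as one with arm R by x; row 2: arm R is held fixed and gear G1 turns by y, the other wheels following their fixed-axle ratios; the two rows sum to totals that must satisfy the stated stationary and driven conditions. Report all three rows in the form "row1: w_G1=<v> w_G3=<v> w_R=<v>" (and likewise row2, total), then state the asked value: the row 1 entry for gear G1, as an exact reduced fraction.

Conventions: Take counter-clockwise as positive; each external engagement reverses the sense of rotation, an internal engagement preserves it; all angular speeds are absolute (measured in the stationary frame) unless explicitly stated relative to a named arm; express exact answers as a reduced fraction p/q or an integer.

class = planetary set [G3 = 18+2·21 = 60; Willis about the carrier]
superposition row 1 [locked train]: every member turns x
row 2 (arm held, sun turns y): ω_ring = −(18/60)·y, ω_arm = 0
boundary: total ω_sun = x + y = 0 and total ω_ring = x − (18/60)·y = 1  ⇒  y = -10/13, x = 10/13
row 2 ring = −(18/60)·(-10/13) = 3/13
totals (row 1 + row 2): sun 10/13 + (-10/13) = 0, ring 10/13 + 3/13 = 1, arm 10/13 + 0 = 10/13
asked cell (row1, sun) = 10/13

row1: w_G1=10/13 w_G3=10/13 w_R=10/13
row2: w_G1=-10/13 w_G3=3/13 w_R=0
total: w_G1=0 w_G3=1 w_R=10/13
asked value: 10/13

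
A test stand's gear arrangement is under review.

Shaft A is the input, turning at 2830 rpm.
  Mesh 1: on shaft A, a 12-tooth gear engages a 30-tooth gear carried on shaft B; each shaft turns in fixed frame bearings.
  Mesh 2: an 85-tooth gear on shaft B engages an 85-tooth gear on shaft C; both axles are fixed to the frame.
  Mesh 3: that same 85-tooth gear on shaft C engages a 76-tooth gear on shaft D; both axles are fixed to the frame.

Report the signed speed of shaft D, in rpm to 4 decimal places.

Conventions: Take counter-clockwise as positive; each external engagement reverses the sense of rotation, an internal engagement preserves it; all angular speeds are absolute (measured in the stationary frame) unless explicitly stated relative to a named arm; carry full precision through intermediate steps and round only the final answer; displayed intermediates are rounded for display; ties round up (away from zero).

3-mesh fixed-axis compound train (all bearings frame-fixed)
mesh 1 [12T→30T]: ω = 2830.0000×12/30 = 1132.0000 rpm, sense flips to −
mesh 2 [85T→85T]: ω = 1132.0000×85/85 = 1132.0000 rpm, sense flips to +
mesh 3 [85T→76T]: ω = 1132.0000×85/76 = 1266.0526 rpm, sense flips to −
signed output speed = -1266.0526 rpm

-1266.0526 rpm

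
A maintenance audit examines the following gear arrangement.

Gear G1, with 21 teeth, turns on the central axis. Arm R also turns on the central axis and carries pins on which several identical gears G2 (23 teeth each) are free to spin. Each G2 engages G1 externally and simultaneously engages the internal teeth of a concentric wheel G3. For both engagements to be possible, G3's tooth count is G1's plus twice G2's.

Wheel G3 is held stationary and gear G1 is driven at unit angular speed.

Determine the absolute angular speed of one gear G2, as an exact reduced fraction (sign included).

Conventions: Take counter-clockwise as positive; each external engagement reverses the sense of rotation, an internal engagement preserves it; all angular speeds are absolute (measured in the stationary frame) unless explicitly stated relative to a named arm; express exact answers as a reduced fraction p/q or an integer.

-21/46

class = planetary set [G3 = 21+2·23 = 67; Willis about the carrier]
ring teeth: 21 + 2·23 = 67
21(ω_sun−ω_arm) = −67(ω_ring−ω_arm),  ω_ring = 0, ω_sun = 1
21(1−ω_arm) = −67(0−ω_arm)  ⇒  88·ω_arm = 21  ⇒  ω_arm = 21/88
sun–planet mesh: 21·(1−21/88) = −23·(ω_p−ω_arm)  ⇒  ω_p−ω_arm = -1407/2024
ω_p = 21/88 − 1407/2024 = -21/46
exact speed ratio = -21/46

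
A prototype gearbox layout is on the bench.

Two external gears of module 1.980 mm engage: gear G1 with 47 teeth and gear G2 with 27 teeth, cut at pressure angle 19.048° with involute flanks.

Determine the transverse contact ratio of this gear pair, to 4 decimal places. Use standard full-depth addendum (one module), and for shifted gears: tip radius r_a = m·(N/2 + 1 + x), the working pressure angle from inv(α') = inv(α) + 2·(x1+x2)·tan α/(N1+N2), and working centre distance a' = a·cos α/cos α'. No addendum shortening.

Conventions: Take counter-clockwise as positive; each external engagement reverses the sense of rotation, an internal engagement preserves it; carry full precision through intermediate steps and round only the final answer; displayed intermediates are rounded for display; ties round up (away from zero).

1.7328

recognized (one external pair, fixed centres): single-mesh tooth geometry, m = 1.980, N1 = 47, N2 = 27
base radii: r_b1 = 43.982273, r_b2 = 25.266412
tip radii: r_a1 = 48.510000, r_a2 = 28.710000
no profile shift: α' = α, a' = a
action lengths: √(r_a1²−r_b1²) = 20.464109, √(r_a2²−r_b2²) = 13.633507
base pitch p_b = π·m·cos α = 5.879761
CR = (20.464109 + 13.633507 − 73.260000·sin 19.04800°)/5.879761 = 1.732804
contact ratio ≈ 1.7328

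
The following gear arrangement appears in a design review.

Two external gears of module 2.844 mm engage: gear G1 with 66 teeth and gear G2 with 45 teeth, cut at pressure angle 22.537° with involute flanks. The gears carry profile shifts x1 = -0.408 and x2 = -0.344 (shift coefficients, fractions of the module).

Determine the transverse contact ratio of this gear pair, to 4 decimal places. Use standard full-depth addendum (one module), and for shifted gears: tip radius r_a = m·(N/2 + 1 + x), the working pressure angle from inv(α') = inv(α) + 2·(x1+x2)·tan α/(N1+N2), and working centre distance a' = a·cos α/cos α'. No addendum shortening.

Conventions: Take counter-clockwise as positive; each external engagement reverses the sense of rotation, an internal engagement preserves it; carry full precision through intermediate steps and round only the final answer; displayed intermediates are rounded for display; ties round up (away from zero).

single-mesh involute tooth geometry (66T engaging 45T at module 2.844)
base radii: r_b1 = 86.684731, r_b2 = 59.103225
tip radii: r_a1 = 95.535648, r_a2 = 65.855664
inv(α') = inv(22.537°) + 2·(-0.408-0.344)·tan α/(66+45) = 0.01600282  ⇒  α' = 20.46330°
a' = a·cos α / cos α' = 157.8420·cos 22.537°/cos 20.46330° = 155.607354
action lengths: √(r_a1²−r_b1²) = 40.159900, √(r_a2²−r_b2²) = 29.047844
base pitch p_b = π·m·cos α = 8.252367
CR = (40.159900 + 29.047844 − 155.607354·sin 20.46330°)/8.252367 = 1.794184
contact ratio ≈ 1.7942

1.7942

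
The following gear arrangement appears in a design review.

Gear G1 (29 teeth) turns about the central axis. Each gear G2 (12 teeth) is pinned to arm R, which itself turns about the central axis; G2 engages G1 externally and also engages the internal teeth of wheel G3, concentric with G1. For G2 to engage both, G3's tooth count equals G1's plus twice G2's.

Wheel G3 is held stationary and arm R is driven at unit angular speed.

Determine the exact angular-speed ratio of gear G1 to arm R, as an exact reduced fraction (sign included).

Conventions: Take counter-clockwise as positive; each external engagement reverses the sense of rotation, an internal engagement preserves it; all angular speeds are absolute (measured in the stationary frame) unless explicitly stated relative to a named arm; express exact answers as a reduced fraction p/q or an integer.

topology: planetary set — G1 29T / G2 12T / G3 53T, arm = carrier (Willis)
ring teeth: 29 + 2·12 = 53
29(ω_sun−ω_arm) = −53(ω_ring−ω_arm),  ω_ring = 0, ω_arm = 1
ω_sun = 1 − (53/29)(0−1) = 82/29
ω_out/ω_in = 82/29

82/29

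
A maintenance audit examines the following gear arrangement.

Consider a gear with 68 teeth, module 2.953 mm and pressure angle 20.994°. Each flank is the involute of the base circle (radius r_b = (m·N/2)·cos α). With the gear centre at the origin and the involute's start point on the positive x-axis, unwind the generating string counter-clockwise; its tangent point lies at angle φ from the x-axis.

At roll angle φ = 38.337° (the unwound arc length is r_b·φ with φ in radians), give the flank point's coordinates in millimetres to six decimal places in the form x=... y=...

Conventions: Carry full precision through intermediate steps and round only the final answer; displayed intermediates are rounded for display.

topology: single-mesh involute geometry — m = 2.953, N = 68
pitch radius r_p = m·N/2 = 2.953·68/2 = 100.402000
base radius r_b = r_p·cos α = 100.402000·cos 20.994° = 93.737109
roll angle φ = 38.337° = 0.66910688 rad
x = r_b·(cos φ + φ·sin φ) = 112.429544
y = r_b·(sin φ − φ·cos φ) = 8.947613

x=112.429544 y=8.947613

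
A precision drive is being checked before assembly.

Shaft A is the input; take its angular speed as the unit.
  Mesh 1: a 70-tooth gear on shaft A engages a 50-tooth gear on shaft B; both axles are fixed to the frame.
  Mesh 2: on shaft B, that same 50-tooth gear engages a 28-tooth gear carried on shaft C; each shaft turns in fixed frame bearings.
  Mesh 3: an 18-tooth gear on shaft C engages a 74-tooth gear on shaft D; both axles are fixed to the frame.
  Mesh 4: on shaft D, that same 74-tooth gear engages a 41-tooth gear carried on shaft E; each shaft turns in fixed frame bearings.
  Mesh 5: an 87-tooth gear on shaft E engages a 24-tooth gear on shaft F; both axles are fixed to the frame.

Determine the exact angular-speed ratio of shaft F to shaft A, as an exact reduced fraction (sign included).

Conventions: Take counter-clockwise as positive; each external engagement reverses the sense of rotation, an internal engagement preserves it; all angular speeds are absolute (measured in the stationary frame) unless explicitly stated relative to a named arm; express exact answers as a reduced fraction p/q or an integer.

-1305/328

class = fixed-axis compound train [5 meshes; 5 ratios multiply, 5 sense flips]
mesh 1 [70T→50T]: running ratio 7/5, sense −
mesh 2 [50T→28T]: running ratio 5/2, sense +
mesh 3 [18T→74T]: running ratio 45/74, sense −
mesh 4 [74T→41T]: running ratio 45/41, sense +
mesh 5 [87T→24T]: running ratio 1305/328, sense −
ω_out/ω_in = -1305/328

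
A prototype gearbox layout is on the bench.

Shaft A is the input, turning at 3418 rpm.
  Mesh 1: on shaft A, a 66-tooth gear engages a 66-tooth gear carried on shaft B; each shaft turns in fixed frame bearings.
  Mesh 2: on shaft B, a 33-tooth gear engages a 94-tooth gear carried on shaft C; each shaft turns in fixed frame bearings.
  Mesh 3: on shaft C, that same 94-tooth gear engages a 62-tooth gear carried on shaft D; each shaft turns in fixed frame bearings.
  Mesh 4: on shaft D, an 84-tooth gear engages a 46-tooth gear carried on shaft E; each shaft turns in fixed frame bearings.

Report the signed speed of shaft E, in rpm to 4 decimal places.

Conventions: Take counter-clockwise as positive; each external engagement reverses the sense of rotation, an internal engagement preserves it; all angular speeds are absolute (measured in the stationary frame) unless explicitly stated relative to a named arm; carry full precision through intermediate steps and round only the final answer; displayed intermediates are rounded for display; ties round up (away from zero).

recognized (5 fixed axles, 4 meshes): fixed-axis compound train
mesh 1 [66T→66T]: ω = 3418.0000×66/66 = 3418.0000 rpm, sense flips to −
mesh 2 [33T→94T]: ω = 3418.0000×33/94 = 1199.9362 rpm, sense flips to +
mesh 3 [94T→62T]: ω = 1199.9362×94/62 = 1819.2581 rpm, sense flips to −
mesh 4 [84T→46T]: ω = 1819.2581×84/46 = 3322.1234 rpm, sense flips to +
signed output speed = +3322.1234 rpm

+3322.1234 rpm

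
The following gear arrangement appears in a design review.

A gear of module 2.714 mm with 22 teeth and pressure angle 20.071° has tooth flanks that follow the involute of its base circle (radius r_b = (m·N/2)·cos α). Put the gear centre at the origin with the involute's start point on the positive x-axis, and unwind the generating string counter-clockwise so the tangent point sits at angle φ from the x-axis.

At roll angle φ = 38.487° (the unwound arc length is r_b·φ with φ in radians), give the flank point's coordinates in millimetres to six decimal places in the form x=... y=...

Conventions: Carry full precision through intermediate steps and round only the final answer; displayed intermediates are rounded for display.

class = single-mesh tooth geometry [base-circle involute, m = 2.714, 22T]
pitch radius r_p = m·N/2 = 2.714·22/2 = 29.854000
base radius r_b = r_p·cos α = 29.854000·cos 20.071° = 28.040909
roll angle φ = 38.487° = 0.67172487 rad
x = r_b·(cos φ + φ·sin φ) = 33.671206
y = r_b·(sin φ − φ·cos φ) = 2.707205

x=33.671206 y=2.707205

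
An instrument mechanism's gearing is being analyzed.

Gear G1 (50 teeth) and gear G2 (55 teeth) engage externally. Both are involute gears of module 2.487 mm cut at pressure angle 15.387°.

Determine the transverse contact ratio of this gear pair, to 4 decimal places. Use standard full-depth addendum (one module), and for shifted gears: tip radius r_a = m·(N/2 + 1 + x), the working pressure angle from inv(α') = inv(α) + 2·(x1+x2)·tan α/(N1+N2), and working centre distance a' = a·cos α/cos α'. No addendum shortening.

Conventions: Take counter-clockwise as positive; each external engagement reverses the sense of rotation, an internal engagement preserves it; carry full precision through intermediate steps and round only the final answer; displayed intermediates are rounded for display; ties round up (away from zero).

class = single-mesh tooth geometry [involute pair 50T × 55T, m = 2.487]
base radii: r_b1 = 59.946376, r_b2 = 65.941014
tip radii: r_a1 = 64.662000, r_a2 = 70.879500
no profile shift: α' = α, a' = a
action lengths: √(r_a1²−r_b1²) = 24.240590, √(r_a2²−r_b2²) = 25.993964
base pitch p_b = π·m·cos α = 7.533084
CR = (24.240590 + 25.993964 − 130.567500·sin 15.38700°)/7.533084 = 2.069553
contact ratio ≈ 2.0696

2.0696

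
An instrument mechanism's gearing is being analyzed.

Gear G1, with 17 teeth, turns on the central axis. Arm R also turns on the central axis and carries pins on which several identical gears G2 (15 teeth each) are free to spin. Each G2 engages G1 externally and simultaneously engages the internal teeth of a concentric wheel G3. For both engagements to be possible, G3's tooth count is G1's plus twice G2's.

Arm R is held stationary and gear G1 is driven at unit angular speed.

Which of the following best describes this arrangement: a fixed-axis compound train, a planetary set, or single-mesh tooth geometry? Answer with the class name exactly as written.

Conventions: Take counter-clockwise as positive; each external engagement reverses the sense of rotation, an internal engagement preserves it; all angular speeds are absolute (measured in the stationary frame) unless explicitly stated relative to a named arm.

recognized (axles ride arm R): planetary set, 17/15/47 teeth
classification: planetary set

planetary set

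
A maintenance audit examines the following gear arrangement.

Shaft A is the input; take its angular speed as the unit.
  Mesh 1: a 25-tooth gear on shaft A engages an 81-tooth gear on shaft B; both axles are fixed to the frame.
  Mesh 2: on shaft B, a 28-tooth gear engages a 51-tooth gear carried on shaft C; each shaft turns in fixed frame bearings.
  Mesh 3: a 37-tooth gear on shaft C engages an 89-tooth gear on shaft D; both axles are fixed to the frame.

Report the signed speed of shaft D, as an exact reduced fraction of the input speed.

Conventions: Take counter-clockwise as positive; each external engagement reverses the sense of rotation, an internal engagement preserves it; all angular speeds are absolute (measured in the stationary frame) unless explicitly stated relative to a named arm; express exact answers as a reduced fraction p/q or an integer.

3-mesh fixed-axis compound train (all bearings frame-fixed)
mesh 1 [25T→81T]: |ω|/ω_in = 1×25/81 = 25/81, sense flips to −
mesh 2 [28T→51T]: |ω|/ω_in = (25/81)×28/51 = 700/4131, sense flips to +
mesh 3 [37T→89T]: |ω|/ω_in = (700/4131)×37/89 = 25900/367659, sense flips to −
signed output speed (× input speed) = -25900/367659

-25900/367659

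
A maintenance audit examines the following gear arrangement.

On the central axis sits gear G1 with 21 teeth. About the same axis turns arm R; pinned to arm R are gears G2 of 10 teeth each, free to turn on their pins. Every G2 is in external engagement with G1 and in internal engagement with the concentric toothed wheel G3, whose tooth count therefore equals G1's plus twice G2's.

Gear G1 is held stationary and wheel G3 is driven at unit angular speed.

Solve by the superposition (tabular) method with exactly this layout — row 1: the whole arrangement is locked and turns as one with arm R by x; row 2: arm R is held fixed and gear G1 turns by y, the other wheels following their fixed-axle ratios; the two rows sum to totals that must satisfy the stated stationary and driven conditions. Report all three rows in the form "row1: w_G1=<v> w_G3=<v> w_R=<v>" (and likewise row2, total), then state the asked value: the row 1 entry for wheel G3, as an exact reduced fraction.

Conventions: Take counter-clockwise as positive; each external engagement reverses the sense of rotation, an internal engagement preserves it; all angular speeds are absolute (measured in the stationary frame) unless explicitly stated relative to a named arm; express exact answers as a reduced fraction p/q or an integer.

row1: w_G1=41/62 w_G3=41/62 w_R=41/62
row2: w_G1=-41/62 w_G3=21/62 w_R=0
total: w_G1=0 w_G3=1 w_R=41/62
asked value: 41/62

planetary set (21T centre, 10T on arm, 41T internal) — Willis relation
superposition row 1 [locked train]: every member turns x
row 2 — arm fixed, fixed-axis ratios: sun y, ring −(21/41)·y, arm 0
boundary: total ω_sun = x + y = 0 and total ω_ring = x − (21/41)·y = 1  ⇒  y = -41/62, x = 41/62
row 2 ring = −(21/41)·(-41/62) = 21/62
totals (row 1 + row 2): sun 41/62 + (-41/62) = 0, ring 41/62 + 21/62 = 1, arm 41/62 + 0 = 41/62
asked cell (row1, ring) = 41/62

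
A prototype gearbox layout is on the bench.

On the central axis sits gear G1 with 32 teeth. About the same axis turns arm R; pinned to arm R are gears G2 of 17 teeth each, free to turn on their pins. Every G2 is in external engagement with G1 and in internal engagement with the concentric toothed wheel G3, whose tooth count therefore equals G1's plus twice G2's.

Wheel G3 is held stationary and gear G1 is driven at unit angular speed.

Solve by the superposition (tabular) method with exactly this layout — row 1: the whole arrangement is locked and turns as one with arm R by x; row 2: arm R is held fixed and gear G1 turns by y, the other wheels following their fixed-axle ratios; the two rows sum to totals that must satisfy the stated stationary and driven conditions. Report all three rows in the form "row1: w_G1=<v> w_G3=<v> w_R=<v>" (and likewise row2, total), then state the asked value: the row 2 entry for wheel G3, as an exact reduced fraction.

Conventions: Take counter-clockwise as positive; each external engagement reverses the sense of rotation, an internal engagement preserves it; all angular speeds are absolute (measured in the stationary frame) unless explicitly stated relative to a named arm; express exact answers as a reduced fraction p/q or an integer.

class = planetary set [G3 = 32+2·17 = 66; Willis about the carrier]
row 1: whole set turns with the arm by x
row 2 (arm held, sun turns y): ω_ring = −(32/66)·y, ω_arm = 0
boundary: total ω_ring = x − (32/66)·y = 0 and total ω_sun = x + y = 1  ⇒  y = 33/49, x = 16/49
row 2 ring = −(32/66)·33/49 = -16/49
totals (row 1 + row 2): sun 16/49 + 33/49 = 1, ring 16/49 + (-16/49) = 0, arm 16/49 + 0 = 16/49
asked cell (row2, ring) = -16/49

row1: w_G1=16/49 w_G3=16/49 w_R=16/49
row2: w_G1=33/49 w_G3=-16/49 w_R=0
total: w_G1=1 w_G3=0 w_R=16/49
asked value: -16/49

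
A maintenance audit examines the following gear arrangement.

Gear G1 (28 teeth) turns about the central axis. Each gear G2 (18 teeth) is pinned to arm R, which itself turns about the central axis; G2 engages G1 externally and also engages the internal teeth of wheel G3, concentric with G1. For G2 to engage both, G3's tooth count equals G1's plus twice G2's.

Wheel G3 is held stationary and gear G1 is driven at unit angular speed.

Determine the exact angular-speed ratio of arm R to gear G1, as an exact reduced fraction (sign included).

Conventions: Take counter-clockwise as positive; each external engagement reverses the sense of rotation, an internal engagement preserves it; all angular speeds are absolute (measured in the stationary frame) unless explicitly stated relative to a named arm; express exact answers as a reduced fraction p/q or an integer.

planetary set (28T centre, 18T on arm, 64T internal) — Willis relation
ring teeth: 28 + 2·18 = 64
28(ω_sun−ω_arm) = −64(ω_ring−ω_arm),  ω_ring = 0, ω_sun = 1
28(1−ω_arm) = −64(0−ω_arm)  ⇒  92·ω_arm = 28  ⇒  ω_arm = 7/23
ω_out/ω_in = 7/23

7/23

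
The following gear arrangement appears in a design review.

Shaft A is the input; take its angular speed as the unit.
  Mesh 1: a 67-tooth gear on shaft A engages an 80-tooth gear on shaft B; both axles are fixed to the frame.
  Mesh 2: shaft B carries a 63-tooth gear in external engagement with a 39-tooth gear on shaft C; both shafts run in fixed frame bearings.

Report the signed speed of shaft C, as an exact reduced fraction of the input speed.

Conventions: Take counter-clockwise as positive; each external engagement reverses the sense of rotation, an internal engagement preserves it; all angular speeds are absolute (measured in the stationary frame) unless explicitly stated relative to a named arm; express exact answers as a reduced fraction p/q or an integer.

2-mesh fixed-axis compound train (all bearings frame-fixed)
mesh 1 [67T→80T]: |ω|/ω_in = 1×67/80 = 67/80, sense flips to −
mesh 2 [63T→39T]: |ω|/ω_in = (67/80)×63/39 = 1407/1040, sense flips to +
signed output speed (× input speed) = 1407/1040

1407/1040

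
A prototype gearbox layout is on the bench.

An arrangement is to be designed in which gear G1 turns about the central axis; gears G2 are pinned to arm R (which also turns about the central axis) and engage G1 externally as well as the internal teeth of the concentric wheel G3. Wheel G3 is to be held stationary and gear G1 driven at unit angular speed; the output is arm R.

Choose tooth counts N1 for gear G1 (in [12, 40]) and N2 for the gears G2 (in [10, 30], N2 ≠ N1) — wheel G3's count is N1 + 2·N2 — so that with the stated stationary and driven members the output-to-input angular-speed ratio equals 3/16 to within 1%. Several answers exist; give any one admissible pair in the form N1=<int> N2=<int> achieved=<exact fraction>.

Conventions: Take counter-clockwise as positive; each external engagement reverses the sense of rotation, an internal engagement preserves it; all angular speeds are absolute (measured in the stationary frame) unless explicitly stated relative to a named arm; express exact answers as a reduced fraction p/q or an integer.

design class (target 3/16): planetary set
Willis with ω_ring = 0: ω_arm/ω_sun = N1/(N1+N3); set equal to 3/16  ⇒  N3/N1 = 1/(3/16) − 1 = 13/3
N3 = N1 + 2·N2  ⇒  N2/N1 = (N3/N1 − 1)/2 = (13/3 − 1)/2 = 5/3
smallest multiple with N1 ≥ 12 and N2 ≥ 10: k = 4  ⇒  N1 = 4·3 = 12, N2 = 4·5 = 20 (N1 ≤ 40, N2 ≤ 30, N2 ≠ N1 ✓), N3 = 12 + 2·20 = 52
check: N1/(N1+N3) with N1 = 12, N3 = 52 gives 3/16; |achieved − target| = 0 ≤ 3/1600 ✓

N1=12 N2=20 achieved=3/16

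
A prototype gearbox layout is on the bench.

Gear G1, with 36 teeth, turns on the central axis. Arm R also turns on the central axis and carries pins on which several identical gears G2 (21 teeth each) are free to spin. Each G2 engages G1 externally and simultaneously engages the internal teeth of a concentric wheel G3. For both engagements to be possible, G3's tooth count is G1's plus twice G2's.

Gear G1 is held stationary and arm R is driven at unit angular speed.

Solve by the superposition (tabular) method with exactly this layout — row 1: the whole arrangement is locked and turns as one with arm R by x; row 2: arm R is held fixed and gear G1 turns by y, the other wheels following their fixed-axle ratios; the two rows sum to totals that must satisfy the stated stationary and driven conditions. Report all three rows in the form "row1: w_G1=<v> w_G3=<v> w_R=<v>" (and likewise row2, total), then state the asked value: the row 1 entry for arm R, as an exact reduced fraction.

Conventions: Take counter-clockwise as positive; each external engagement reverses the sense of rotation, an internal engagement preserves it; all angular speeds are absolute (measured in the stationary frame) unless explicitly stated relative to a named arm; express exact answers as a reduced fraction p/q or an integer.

row1: w_G1=1 w_G3=1 w_R=1
row2: w_G1=-1 w_G3=6/13 w_R=0
total: w_G1=0 w_G3=19/13 w_R=1
asked value: 1

recognized (axles ride arm R): planetary set, 36/21/78 teeth
row 1 — lock + rotate with arm: ω_sun = ω_ring = ω_arm = x
superposition row 2 [arm held]: sun y, ring −(36/78)·y, arm 0
boundary: total ω_sun = x + y = 0 and total ω_arm = x = 1  ⇒  y = -1, x = 1
row 2 ring = −(36/78)·(-1) = 6/13
totals (row 1 + row 2): sun 1 + (-1) = 0, ring 1 + 6/13 = 19/13, arm 1 + 0 = 1
asked cell (row1, arm) = 1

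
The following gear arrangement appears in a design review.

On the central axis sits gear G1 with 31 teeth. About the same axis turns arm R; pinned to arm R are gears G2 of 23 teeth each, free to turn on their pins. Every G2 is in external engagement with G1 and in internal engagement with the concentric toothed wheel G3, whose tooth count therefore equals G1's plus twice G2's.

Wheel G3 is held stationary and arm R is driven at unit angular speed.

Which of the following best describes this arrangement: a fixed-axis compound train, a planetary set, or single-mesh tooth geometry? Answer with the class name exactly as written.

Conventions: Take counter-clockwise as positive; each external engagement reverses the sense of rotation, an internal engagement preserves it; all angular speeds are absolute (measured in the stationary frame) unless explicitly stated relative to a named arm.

planetary set

recognized (axles ride arm R): planetary set, 31/23/77 teeth
classification: planetary set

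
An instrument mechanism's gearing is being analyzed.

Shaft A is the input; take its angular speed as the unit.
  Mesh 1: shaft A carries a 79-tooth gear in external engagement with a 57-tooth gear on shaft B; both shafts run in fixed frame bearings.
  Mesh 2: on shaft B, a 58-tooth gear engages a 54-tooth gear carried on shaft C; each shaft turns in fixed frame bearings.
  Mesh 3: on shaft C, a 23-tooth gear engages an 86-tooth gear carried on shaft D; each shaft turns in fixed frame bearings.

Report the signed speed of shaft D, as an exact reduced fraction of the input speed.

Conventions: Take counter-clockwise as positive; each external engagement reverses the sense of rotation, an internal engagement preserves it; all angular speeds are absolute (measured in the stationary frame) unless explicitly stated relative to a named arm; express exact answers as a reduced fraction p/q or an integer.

3-mesh fixed-axis compound train (all bearings frame-fixed)
mesh 1 [79T→57T]: |ω|/ω_in = 1×79/57 = 79/57, sense flips to −
mesh 2 [58T→54T]: |ω|/ω_in = (79/57)×58/54 = 2291/1539, sense flips to +
mesh 3 [23T→86T]: |ω|/ω_in = (2291/1539)×23/86 = 52693/132354, sense flips to −
signed output speed (× input speed) = -52693/132354

-52693/132354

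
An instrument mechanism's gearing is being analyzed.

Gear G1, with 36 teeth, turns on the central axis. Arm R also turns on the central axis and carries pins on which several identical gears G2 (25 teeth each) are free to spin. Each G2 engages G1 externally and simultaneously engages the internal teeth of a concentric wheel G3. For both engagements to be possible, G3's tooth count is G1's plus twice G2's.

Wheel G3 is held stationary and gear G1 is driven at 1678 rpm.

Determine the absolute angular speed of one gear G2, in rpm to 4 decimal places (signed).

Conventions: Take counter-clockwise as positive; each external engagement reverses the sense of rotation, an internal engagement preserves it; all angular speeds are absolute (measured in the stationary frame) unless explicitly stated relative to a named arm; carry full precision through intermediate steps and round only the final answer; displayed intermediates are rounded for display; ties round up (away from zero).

-1208.1600 rpm

recognized (axles ride arm R): planetary set, 36/25/86 teeth
normalise by the input: solve with ω_sun = 1, then scale by 1678 rpm
ring teeth: 36 + 2·25 = 86
36(ω_sun−ω_arm) = −86(ω_ring−ω_arm),  ω_ring = 0, ω_sun = 1
36(1−ω_arm) = −86(0−ω_arm)  ⇒  122·ω_arm = 36  ⇒  ω_arm = 18/61
sun–planet mesh: 36·(1−18/61) = −25·(ω_p−ω_arm)  ⇒  ω_p−ω_arm = -1548/1525
ω_p = 18/61 − 1548/1525 = -18/25
scale: ω_p = -18/25 × 1678 rpm = -1208.1600 rpm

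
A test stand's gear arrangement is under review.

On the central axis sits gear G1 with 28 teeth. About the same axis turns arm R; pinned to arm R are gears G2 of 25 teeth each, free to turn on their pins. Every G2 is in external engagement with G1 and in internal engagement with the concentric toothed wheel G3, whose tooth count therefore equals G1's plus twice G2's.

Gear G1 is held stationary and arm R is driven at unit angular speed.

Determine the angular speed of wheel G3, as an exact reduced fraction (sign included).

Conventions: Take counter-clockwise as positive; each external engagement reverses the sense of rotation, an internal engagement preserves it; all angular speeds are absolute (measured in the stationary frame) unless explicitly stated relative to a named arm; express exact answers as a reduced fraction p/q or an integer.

recognized (axles ride arm R): planetary set, 28/25/78 teeth
ring teeth: 28 + 2·25 = 78
28(ω_sun−ω_arm) = −78(ω_ring−ω_arm),  ω_sun = 0, ω_arm = 1
ω_ring = 1 − (28/78)(0−1) = 53/39
exact speed ratio = 53/39

53/39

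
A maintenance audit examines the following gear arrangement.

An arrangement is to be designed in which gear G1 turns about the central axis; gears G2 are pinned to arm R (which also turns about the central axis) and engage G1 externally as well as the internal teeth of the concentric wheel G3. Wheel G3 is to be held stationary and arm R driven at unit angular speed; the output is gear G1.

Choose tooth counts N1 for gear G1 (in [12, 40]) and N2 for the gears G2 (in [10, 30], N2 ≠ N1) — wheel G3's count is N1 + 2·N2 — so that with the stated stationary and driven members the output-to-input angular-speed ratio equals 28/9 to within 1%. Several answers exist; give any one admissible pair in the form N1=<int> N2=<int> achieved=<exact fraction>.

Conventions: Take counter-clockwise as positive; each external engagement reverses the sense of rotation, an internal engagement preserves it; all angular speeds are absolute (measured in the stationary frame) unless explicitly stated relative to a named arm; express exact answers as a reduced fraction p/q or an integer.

design class (target 28/9): planetary set
Willis with ω_ring = 0: ω_sun/ω_arm = (N1+N3)/N1; set equal to 28/9  ⇒  N3/N1 = 28/9 − 1 = 19/9
N3 = N1 + 2·N2  ⇒  N2/N1 = (N3/N1 − 1)/2 = (19/9 − 1)/2 = 5/9
smallest multiple with N1 ≥ 12 and N2 ≥ 10: k = 2  ⇒  N1 = 2·9 = 18, N2 = 2·5 = 10 (N1 ≤ 40, N2 ≤ 30, N2 ≠ N1 ✓), N3 = 18 + 2·10 = 38
check: (N1+N3)/N1 with N1 = 18, N3 = 38 gives 28/9; |achieved − target| = 0 ≤ 7/225 ✓

N1=18 N2=10 achieved=28/9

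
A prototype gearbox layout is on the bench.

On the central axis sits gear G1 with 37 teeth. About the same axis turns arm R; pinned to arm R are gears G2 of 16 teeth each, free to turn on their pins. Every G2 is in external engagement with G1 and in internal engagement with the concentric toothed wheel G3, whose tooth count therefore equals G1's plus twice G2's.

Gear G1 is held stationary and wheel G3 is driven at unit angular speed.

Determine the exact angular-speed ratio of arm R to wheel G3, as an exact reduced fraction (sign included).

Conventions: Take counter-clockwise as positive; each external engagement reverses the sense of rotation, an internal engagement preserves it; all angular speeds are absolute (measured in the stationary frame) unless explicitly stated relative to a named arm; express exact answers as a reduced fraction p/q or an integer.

class = planetary set [G3 = 37+2·16 = 69; Willis about the carrier]
ring teeth: 37 + 2·16 = 69
37(ω_sun−ω_arm) = −69(ω_ring−ω_arm),  ω_sun = 0, ω_ring = 1
37(0−ω_arm) = −69(1−ω_arm)  ⇒  106·ω_arm = 69  ⇒  ω_arm = 69/106
ω_out/ω_in = 69/106

69/106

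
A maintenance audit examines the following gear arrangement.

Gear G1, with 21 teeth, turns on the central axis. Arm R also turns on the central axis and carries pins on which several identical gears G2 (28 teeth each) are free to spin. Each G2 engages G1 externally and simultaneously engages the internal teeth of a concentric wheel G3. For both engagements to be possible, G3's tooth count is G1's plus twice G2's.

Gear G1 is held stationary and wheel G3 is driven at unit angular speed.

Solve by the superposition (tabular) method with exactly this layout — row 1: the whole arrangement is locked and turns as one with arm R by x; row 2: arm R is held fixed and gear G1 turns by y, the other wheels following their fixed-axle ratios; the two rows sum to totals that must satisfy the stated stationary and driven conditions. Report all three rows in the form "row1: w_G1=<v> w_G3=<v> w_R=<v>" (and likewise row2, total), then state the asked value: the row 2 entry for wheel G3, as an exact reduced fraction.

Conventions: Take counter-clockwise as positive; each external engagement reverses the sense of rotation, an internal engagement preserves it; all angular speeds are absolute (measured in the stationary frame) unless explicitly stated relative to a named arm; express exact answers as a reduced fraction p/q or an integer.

row1: w_G1=11/14 w_G3=11/14 w_R=11/14
row2: w_G1=-11/14 w_G3=3/14 w_R=0
total: w_G1=0 w_G3=1 w_R=11/14
asked value: 3/14

class = planetary set [G3 = 21+2·28 = 77; Willis about the carrier]
row 1 (train locked, turned with arm): all members turn x
row 2: sun turns y, ring = −(21/77)·y, arm 0
boundary: total ω_sun = x + y = 0 and total ω_ring = x − (21/77)·y = 1  ⇒  y = -11/14, x = 11/14
row 2 ring = −(21/77)·(-11/14) = 3/14
totals (row 1 + row 2): sun 11/14 + (-11/14) = 0, ring 11/14 + 3/14 = 1, arm 11/14 + 0 = 11/14
asked cell (row2, ring) = 3/14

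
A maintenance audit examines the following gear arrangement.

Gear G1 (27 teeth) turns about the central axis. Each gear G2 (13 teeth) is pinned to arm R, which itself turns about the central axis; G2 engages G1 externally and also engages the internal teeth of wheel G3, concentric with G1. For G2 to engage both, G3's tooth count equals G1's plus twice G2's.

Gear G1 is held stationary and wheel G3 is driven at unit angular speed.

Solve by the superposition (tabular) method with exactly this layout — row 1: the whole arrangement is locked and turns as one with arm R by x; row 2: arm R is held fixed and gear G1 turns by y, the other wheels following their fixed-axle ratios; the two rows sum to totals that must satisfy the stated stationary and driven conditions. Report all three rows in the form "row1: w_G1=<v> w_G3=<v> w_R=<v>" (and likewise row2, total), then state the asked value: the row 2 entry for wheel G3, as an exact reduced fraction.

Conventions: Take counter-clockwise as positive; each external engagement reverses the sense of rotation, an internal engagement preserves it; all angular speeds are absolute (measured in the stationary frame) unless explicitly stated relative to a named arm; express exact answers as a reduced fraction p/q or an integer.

row1: w_G1=53/80 w_G3=53/80 w_R=53/80
row2: w_G1=-53/80 w_G3=27/80 w_R=0
total: w_G1=0 w_G3=1 w_R=53/80
asked value: 27/80

topology: planetary set — G1 27T / G2 13T / G3 53T, arm = carrier (Willis)
superposition row 1 [locked train]: every member turns x
row 2 — arm fixed, fixed-axis ratios: sun y, ring −(27/53)·y, arm 0
boundary: total ω_sun = x + y = 0 and total ω_ring = x − (27/53)·y = 1  ⇒  y = -53/80, x = 53/80
row 2 ring = −(27/53)·(-53/80) = 27/80
totals (row 1 + row 2): sun 53/80 + (-53/80) = 0, ring 53/80 + 27/80 = 1, arm 53/80 + 0 = 53/80
asked cell (row2, ring) = 27/80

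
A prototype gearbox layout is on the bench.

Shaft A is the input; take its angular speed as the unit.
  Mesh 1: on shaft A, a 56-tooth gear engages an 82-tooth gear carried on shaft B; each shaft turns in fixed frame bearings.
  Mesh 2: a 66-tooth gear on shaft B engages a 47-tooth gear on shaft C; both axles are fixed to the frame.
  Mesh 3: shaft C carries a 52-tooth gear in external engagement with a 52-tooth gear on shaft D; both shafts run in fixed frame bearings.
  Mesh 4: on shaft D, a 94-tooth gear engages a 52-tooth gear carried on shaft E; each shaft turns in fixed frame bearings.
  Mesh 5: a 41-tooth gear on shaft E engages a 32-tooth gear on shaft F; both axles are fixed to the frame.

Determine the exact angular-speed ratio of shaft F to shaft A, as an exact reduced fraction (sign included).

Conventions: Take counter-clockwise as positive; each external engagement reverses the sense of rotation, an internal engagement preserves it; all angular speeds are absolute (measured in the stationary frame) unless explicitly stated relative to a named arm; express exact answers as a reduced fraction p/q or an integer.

-231/104

class = fixed-axis compound train [5 meshes; 5 ratios multiply, 5 sense flips]
mesh 1 [56T→82T]: running ratio 28/41, sense −
mesh 2 [66T→47T]: running ratio 1848/1927, sense +
mesh 3 [52T→52T]: running ratio 1848/1927, sense −
mesh 4 [94T→52T]: running ratio 924/533, sense +
mesh 5 [41T→32T]: running ratio 231/104, sense −
ω_out/ω_in = -231/104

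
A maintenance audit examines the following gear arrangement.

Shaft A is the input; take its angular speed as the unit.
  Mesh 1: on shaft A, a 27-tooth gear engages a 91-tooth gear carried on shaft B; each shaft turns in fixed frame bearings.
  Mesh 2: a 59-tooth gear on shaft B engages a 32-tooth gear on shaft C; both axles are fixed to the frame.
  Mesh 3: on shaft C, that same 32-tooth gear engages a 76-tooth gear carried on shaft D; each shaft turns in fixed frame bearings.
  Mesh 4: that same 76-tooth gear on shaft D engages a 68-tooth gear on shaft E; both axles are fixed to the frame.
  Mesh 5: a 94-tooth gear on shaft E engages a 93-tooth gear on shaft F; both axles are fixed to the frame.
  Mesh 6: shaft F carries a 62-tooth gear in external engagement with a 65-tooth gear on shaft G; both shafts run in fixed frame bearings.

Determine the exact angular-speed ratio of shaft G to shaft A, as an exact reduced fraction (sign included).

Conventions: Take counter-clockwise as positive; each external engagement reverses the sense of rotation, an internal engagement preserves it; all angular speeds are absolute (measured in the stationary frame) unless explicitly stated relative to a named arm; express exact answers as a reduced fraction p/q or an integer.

class = fixed-axis compound train [6 meshes; 6 ratios multiply, 6 sense flips]
mesh 1 [27T→91T]: running ratio 27/91, sense −
mesh 2 [59T→32T]: running ratio 1593/2912, sense +
mesh 3 [32T→76T]: running ratio 1593/6916, sense −
mesh 4 [76T→68T]: running ratio 1593/6188, sense +
mesh 5 [94T→93T]: running ratio 24957/95914, sense −
mesh 6 [62T→65T]: running ratio 24957/100555, sense +
ω_out/ω_in = 24957/100555

24957/100555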